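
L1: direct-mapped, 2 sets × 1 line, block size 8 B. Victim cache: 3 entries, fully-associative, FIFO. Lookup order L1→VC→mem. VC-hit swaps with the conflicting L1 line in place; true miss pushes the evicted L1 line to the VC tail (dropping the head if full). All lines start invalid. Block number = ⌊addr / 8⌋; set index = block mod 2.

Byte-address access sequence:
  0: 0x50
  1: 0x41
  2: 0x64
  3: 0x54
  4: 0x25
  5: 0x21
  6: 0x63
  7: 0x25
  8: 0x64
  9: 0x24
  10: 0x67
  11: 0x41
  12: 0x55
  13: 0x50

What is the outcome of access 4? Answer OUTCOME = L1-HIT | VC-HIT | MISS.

#0 0x50→b10/s0 MISS; vc=[]
#1 0x41→b8/s0 MISS; vc=[10]
#2 0x64→b12/s0 MISS; vc=[10,8]
#3 0x54→b10/s0 VC-HIT; vc=[12,8]
#4 0x25→b4/s0 MISS; vc=[12,8,10]
#5 0x21→b4/s0 L1-HIT; vc=[12,8,10]
#6 0x63→b12/s0 VC-HIT; vc=[4,8,10]
#7 0x25→b4/s0 VC-HIT; vc=[12,8,10]
#8 0x64→b12/s0 VC-HIT; vc=[4,8,10]
#9 0x24→b4/s0 VC-HIT; vc=[12,8,10]
#10 0x67→b12/s0 VC-HIT; vc=[4,8,10]
#11 0x41→b8/s0 VC-HIT; vc=[4,12,10]
#12 0x55→b10/s0 VC-HIT; vc=[4,12,8]
#13 0x50→b10/s0 L1-HIT; vc=[4,12,8]

OUTCOME = MISS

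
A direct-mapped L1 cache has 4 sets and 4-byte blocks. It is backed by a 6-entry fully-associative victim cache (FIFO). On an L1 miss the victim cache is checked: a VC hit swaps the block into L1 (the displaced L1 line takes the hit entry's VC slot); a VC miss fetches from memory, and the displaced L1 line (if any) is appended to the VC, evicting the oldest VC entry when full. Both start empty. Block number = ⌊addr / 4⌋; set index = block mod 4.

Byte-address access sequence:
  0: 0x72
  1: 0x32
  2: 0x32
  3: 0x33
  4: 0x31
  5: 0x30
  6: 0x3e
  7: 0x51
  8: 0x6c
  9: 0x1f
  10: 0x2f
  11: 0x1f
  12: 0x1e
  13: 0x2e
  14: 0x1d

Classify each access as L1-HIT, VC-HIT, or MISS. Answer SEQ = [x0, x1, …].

SEQ = [MISS, MISS, L1-HIT, L1-HIT, L1-HIT, L1-HIT, MISS, MISS, MISS, MISS, MISS, VC-HIT, L1-HIT, VC-HIT, VC-HIT]

  [0] addr=0x72 blk=28 s=0: MISS | VC []
  [1] addr=0x32 blk=12 s=0: MISS | VC [28]
  [2] addr=0x32 blk=12 s=0: L1-HIT | VC [28]
  [3] addr=0x33 blk=12 s=0: L1-HIT | VC [28]
  [4] addr=0x31 blk=12 s=0: L1-HIT | VC [28]
  [5] addr=0x30 blk=12 s=0: L1-HIT | VC [28]
  [6] addr=0x3e blk=15 s=3: MISS | VC [28]
  [7] addr=0x51 blk=20 s=0: MISS | VC [28, 12]
  [8] addr=0x6c blk=27 s=3: MISS | VC [28, 12, 15]
  [9] addr=0x1f blk=7 s=3: MISS | VC [28, 12, 15, 27]
  [10] addr=0x2f blk=11 s=3: MISS | VC [28, 12, 15, 27, 7]
  [11] addr=0x1f blk=7 s=3: VC-HIT | VC [28, 12, 15, 27, 11]
  [12] addr=0x1e blk=7 s=3: L1-HIT | VC [28, 12, 15, 27, 11]
  [13] addr=0x2e blk=11 s=3: VC-HIT | VC [28, 12, 15, 27, 7]
  [14] addr=0x1d blk=7 s=3: VC-HIT | VC [28, 12, 15, 27, 11]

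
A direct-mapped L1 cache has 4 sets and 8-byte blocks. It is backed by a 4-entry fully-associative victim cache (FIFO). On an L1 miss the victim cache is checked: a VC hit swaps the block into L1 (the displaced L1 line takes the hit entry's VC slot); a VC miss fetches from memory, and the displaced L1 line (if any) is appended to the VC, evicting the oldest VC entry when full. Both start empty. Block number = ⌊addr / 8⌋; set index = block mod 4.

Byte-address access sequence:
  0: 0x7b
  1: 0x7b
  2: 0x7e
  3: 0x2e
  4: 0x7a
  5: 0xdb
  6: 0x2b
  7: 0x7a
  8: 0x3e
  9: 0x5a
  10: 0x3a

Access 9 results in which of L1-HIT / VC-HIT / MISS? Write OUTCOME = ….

#0 0x7b→b15/s3 MISS; vc=[]
#1 0x7b→b15/s3 L1-HIT; vc=[]
#2 0x7e→b15/s3 L1-HIT; vc=[]
#3 0x2e→b5/s1 MISS; vc=[]
#4 0x7a→b15/s3 L1-HIT; vc=[]
#5 0xdb→b27/s3 MISS; vc=[15]
#6 0x2b→b5/s1 L1-HIT; vc=[15]
#7 0x7a→b15/s3 VC-HIT; vc=[27]
#8 0x3e→b7/s3 MISS; vc=[27,15]
#9 0x5a→b11/s3 MISS; vc=[27,15,7]
#10 0x3a→b7/s3 VC-HIT; vc=[27,15,11]

OUTCOME = MISS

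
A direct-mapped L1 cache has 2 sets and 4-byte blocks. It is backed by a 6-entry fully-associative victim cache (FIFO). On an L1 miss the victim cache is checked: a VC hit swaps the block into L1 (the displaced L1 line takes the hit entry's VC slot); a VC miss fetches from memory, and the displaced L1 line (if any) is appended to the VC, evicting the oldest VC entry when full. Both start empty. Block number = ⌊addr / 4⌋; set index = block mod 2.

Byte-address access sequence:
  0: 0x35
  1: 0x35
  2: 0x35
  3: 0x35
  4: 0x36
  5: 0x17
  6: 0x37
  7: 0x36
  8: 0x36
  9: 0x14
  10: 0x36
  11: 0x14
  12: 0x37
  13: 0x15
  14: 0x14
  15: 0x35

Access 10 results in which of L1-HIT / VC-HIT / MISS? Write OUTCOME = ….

OUTCOME = VC-HIT

  [0] addr=0x35 blk=13 s=1: MISS | VC []
  [1] addr=0x35 blk=13 s=1: L1-HIT | VC []
  [2] addr=0x35 blk=13 s=1: L1-HIT | VC []
  [3] addr=0x35 blk=13 s=1: L1-HIT | VC []
  [4] addr=0x36 blk=13 s=1: L1-HIT | VC []
  [5] addr=0x17 blk=5 s=1: MISS | VC [13]
  [6] addr=0x37 blk=13 s=1: VC-HIT | VC [5]
  [7] addr=0x36 blk=13 s=1: L1-HIT | VC [5]
  [8] addr=0x36 blk=13 s=1: L1-HIT | VC [5]
  [9] addr=0x14 blk=5 s=1: VC-HIT | VC [13]
  [10] addr=0x36 blk=13 s=1: VC-HIT | VC [5]
  [11] addr=0x14 blk=5 s=1: VC-HIT | VC [13]
  [12] addr=0x37 blk=13 s=1: VC-HIT | VC [5]
  [13] addr=0x15 blk=5 s=1: VC-HIT | VC [13]
  [14] addr=0x14 blk=5 s=1: L1-HIT | VC [13]
  [15] addr=0x35 blk=13 s=1: VC-HIT | VC [5]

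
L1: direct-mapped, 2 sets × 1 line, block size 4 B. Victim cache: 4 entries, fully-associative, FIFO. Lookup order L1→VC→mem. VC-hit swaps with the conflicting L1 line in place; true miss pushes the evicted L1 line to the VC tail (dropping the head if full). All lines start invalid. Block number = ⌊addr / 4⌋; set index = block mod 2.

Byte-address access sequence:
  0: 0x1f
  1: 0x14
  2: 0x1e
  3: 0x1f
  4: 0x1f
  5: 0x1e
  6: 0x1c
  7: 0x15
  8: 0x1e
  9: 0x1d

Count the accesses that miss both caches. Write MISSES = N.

MISSES = 2

#0 0x1f→b7/s1 MISS; vc=[]
#1 0x14→b5/s1 MISS; vc=[7]
#2 0x1e→b7/s1 VC-HIT; vc=[5]
#3 0x1f→b7/s1 L1-HIT; vc=[5]
#4 0x1f→b7/s1 L1-HIT; vc=[5]
#5 0x1e→b7/s1 L1-HIT; vc=[5]
#6 0x1c→b7/s1 L1-HIT; vc=[5]
#7 0x15→b5/s1 VC-HIT; vc=[7]
#8 0x1e→b7/s1 VC-HIT; vc=[5]
#9 0x1d→b7/s1 L1-HIT; vc=[5]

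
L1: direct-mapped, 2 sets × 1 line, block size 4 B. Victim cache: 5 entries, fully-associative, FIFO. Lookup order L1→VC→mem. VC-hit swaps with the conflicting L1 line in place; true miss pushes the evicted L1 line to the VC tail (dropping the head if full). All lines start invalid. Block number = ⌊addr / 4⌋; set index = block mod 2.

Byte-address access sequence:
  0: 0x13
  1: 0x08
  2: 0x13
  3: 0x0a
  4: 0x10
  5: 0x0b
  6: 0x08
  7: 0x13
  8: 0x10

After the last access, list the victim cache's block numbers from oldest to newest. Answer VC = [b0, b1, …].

#0 0x13→b4/s0 MISS; vc=[]
#1 0x8→b2/s0 MISS; vc=[4]
#2 0x13→b4/s0 VC-HIT; vc=[2]
#3 0xa→b2/s0 VC-HIT; vc=[4]
#4 0x10→b4/s0 VC-HIT; vc=[2]
#5 0xb→b2/s0 VC-HIT; vc=[4]
#6 0x8→b2/s0 L1-HIT; vc=[4]
#7 0x13→b4/s0 VC-HIT; vc=[2]
#8 0x10→b4/s0 L1-HIT; vc=[2]

VC = [2]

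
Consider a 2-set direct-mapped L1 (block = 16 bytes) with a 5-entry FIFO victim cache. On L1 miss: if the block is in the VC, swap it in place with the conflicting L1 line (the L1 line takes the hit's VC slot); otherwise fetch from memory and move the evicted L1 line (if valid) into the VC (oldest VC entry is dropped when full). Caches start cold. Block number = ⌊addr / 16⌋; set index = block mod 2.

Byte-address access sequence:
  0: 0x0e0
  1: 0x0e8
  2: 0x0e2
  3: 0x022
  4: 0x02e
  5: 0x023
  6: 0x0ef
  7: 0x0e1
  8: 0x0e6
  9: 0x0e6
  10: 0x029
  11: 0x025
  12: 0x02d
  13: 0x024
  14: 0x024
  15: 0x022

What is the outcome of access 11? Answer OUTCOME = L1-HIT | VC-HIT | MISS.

0: 0xe0 (blk 14, set 0) → MISS  vc=[]
1: 0xe8 (blk 14, set 0) → L1-HIT  vc=[]
2: 0xe2 (blk 14, set 0) → L1-HIT  vc=[]
3: 0x22 (blk 2, set 0) → MISS  vc=[14]
4: 0x2e (blk 2, set 0) → L1-HIT  vc=[14]
5: 0x23 (blk 2, set 0) → L1-HIT  vc=[14]
6: 0xef (blk 14, set 0) → VC-HIT  vc=[2]
7: 0xe1 (blk 14, set 0) → L1-HIT  vc=[2]
8: 0xe6 (blk 14, set 0) → L1-HIT  vc=[2]
9: 0xe6 (blk 14, set 0) → L1-HIT  vc=[2]
10: 0x29 (blk 2, set 0) → VC-HIT  vc=[14]
11: 0x25 (blk 2, set 0) → L1-HIT  vc=[14]
12: 0x2d (blk 2, set 0) → L1-HIT  vc=[14]
13: 0x24 (blk 2, set 0) → L1-HIT  vc=[14]
14: 0x24 (blk 2, set 0) → L1-HIT  vc=[14]
15: 0x22 (blk 2, set 0) → L1-HIT  vc=[14]

OUTCOME = L1-HIT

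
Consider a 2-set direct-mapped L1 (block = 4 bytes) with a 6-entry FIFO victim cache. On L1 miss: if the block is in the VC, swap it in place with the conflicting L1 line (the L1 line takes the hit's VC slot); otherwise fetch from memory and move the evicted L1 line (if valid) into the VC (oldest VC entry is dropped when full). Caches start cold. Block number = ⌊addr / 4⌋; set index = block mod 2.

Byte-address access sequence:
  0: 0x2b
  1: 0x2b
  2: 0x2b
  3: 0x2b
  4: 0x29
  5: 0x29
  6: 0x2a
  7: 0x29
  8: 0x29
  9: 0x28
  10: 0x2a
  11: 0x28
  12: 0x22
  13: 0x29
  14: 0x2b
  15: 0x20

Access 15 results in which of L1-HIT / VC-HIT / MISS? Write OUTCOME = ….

  [0] addr=0x2b blk=10 s=0: MISS | VC []
  [1] addr=0x2b blk=10 s=0: L1-HIT | VC []
  [2] addr=0x2b blk=10 s=0: L1-HIT | VC []
  [3] addr=0x2b blk=10 s=0: L1-HIT | VC []
  [4] addr=0x29 blk=10 s=0: L1-HIT | VC []
  [5] addr=0x29 blk=10 s=0: L1-HIT | VC []
  [6] addr=0x2a blk=10 s=0: L1-HIT | VC []
  [7] addr=0x29 blk=10 s=0: L1-HIT | VC []
  [8] addr=0x29 blk=10 s=0: L1-HIT | VC []
  [9] addr=0x28 blk=10 s=0: L1-HIT | VC []
  [10] addr=0x2a blk=10 s=0: L1-HIT | VC []
  [11] addr=0x28 blk=10 s=0: L1-HIT | VC []
  [12] addr=0x22 blk=8 s=0: MISS | VC [10]
  [13] addr=0x29 blk=10 s=0: VC-HIT | VC [8]
  [14] addr=0x2b blk=10 s=0: L1-HIT | VC [8]
  [15] addr=0x20 blk=8 s=0: VC-HIT | VC [10]

OUTCOME = VC-HIT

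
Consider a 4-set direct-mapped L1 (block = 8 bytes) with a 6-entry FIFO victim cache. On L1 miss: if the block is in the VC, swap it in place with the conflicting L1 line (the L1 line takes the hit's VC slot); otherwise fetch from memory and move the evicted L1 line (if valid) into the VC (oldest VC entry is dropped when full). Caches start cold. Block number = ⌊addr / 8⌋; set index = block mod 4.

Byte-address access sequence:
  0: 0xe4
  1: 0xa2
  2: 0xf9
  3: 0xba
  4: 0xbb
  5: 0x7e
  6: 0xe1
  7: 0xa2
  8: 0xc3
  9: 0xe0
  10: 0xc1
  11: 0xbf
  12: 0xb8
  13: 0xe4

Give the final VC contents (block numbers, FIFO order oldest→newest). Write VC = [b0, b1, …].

VC = [24, 31, 15, 20]

  [0] addr=0xe4 blk=28 s=0: MISS | VC []
  [1] addr=0xa2 blk=20 s=0: MISS | VC [28]
  [2] addr=0xf9 blk=31 s=3: MISS | VC [28]
  [3] addr=0xba blk=23 s=3: MISS | VC [28, 31]
  [4] addr=0xbb blk=23 s=3: L1-HIT | VC [28, 31]
  [5] addr=0x7e blk=15 s=3: MISS | VC [28, 31, 23]
  [6] addr=0xe1 blk=28 s=0: VC-HIT | VC [20, 31, 23]
  [7] addr=0xa2 blk=20 s=0: VC-HIT | VC [28, 31, 23]
  [8] addr=0xc3 blk=24 s=0: MISS | VC [28, 31, 23, 20]
  [9] addr=0xe0 blk=28 s=0: VC-HIT | VC [24, 31, 23, 20]
  [10] addr=0xc1 blk=24 s=0: VC-HIT | VC [28, 31, 23, 20]
  [11] addr=0xbf blk=23 s=3: VC-HIT | VC [28, 31, 15, 20]
  [12] addr=0xb8 blk=23 s=3: L1-HIT | VC [28, 31, 15, 20]
  [13] addr=0xe4 blk=28 s=0: VC-HIT | VC [24, 31, 15, 20]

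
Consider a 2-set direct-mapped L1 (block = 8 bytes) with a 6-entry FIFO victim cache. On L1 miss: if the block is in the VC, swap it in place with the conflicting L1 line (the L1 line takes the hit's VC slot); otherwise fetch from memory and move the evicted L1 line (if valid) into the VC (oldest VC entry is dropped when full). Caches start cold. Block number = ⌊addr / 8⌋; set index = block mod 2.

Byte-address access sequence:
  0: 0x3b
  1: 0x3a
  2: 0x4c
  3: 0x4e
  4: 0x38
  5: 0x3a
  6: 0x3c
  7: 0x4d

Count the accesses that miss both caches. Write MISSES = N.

MISSES = 2

  [0] addr=0x3b blk=7 s=1: MISS | VC []
  [1] addr=0x3a blk=7 s=1: L1-HIT | VC []
  [2] addr=0x4c blk=9 s=1: MISS | VC [7]
  [3] addr=0x4e blk=9 s=1: L1-HIT | VC [7]
  [4] addr=0x38 blk=7 s=1: VC-HIT | VC [9]
  [5] addr=0x3a blk=7 s=1: L1-HIT | VC [9]
  [6] addr=0x3c blk=7 s=1: L1-HIT | VC [9]
  [7] addr=0x4d blk=9 s=1: VC-HIT | VC [7]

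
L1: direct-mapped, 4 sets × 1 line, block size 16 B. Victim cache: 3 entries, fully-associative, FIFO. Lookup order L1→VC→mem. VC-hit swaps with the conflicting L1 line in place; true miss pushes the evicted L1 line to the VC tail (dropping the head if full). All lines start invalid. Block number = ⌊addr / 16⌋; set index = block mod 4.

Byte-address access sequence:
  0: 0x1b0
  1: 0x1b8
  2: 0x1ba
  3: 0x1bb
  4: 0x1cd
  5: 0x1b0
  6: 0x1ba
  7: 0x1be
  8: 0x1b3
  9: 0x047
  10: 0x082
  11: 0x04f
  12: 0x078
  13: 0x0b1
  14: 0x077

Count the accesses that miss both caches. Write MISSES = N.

MISSES = 6

0: 0x1b0 (blk 27, set 3) → MISS  vc=[]
1: 0x1b8 (blk 27, set 3) → L1-HIT  vc=[]
2: 0x1ba (blk 27, set 3) → L1-HIT  vc=[]
3: 0x1bb (blk 27, set 3) → L1-HIT  vc=[]
4: 0x1cd (blk 28, set 0) → MISS  vc=[]
5: 0x1b0 (blk 27, set 3) → L1-HIT  vc=[]
6: 0x1ba (blk 27, set 3) → L1-HIT  vc=[]
7: 0x1be (blk 27, set 3) → L1-HIT  vc=[]
8: 0x1b3 (blk 27, set 3) → L1-HIT  vc=[]
9: 0x47 (blk 4, set 0) → MISS  vc=[28]
10: 0x82 (blk 8, set 0) → MISS  vc=[28, 4]
11: 0x4f (blk 4, set 0) → VC-HIT  vc=[28, 8]
12: 0x78 (blk 7, set 3) → MISS  vc=[28, 8, 27]
13: 0xb1 (blk 11, set 3) → MISS  vc=[8, 27, 7]
14: 0x77 (blk 7, set 3) → VC-HIT  vc=[8, 27, 11]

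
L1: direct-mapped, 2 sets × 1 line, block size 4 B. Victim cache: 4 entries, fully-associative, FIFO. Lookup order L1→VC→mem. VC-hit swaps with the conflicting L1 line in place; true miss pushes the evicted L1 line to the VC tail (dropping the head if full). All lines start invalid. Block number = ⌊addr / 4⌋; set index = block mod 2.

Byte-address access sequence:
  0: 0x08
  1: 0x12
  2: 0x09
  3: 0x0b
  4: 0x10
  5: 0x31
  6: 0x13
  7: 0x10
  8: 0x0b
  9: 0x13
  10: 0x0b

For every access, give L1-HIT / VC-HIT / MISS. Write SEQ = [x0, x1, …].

  [0] addr=0x8 blk=2 s=0: MISS | VC []
  [1] addr=0x12 blk=4 s=0: MISS | VC [2]
  [2] addr=0x9 blk=2 s=0: VC-HIT | VC [4]
  [3] addr=0xb blk=2 s=0: L1-HIT | VC [4]
  [4] addr=0x10 blk=4 s=0: VC-HIT | VC [2]
  [5] addr=0x31 blk=12 s=0: MISS | VC [2, 4]
  [6] addr=0x13 blk=4 s=0: VC-HIT | VC [2, 12]
  [7] addr=0x10 blk=4 s=0: L1-HIT | VC [2, 12]
  [8] addr=0xb blk=2 s=0: VC-HIT | VC [4, 12]
  [9] addr=0x13 blk=4 s=0: VC-HIT | VC [2, 12]
  [10] addr=0xb blk=2 s=0: VC-HIT | VC [4, 12]

SEQ = [MISS, MISS, VC-HIT, L1-HIT, VC-HIT, MISS, VC-HIT, L1-HIT, VC-HIT, VC-HIT, VC-HIT]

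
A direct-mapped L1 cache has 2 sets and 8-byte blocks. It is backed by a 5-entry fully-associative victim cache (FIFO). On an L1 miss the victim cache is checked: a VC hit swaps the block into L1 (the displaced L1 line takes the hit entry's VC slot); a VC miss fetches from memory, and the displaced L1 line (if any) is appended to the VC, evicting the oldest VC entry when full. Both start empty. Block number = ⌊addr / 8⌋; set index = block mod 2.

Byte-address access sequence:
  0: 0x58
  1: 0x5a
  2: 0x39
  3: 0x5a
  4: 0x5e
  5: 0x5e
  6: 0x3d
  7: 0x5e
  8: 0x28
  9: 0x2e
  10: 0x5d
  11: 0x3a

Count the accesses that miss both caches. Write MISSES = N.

MISSES = 3

0: 0x58 (blk 11, set 1) → MISS  vc=[]
1: 0x5a (blk 11, set 1) → L1-HIT  vc=[]
2: 0x39 (blk 7, set 1) → MISS  vc=[11]
3: 0x5a (blk 11, set 1) → VC-HIT  vc=[7]
4: 0x5e (blk 11, set 1) → L1-HIT  vc=[7]
5: 0x5e (blk 11, set 1) → L1-HIT  vc=[7]
6: 0x3d (blk 7, set 1) → VC-HIT  vc=[11]
7: 0x5e (blk 11, set 1) → VC-HIT  vc=[7]
8: 0x28 (blk 5, set 1) → MISS  vc=[7, 11]
9: 0x2e (blk 5, set 1) → L1-HIT  vc=[7, 11]
10: 0x5d (blk 11, set 1) → VC-HIT  vc=[7, 5]
11: 0x3a (blk 7, set 1) → VC-HIT  vc=[11, 5]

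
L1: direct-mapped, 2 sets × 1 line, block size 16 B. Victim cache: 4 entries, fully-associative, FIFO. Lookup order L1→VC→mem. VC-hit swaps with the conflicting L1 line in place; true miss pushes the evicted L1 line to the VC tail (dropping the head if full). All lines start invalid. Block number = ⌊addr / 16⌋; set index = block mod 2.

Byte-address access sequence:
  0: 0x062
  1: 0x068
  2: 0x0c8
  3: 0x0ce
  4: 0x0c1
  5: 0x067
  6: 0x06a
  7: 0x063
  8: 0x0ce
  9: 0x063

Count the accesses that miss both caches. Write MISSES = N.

MISSES = 2

#0 0x62→b6/s0 MISS; vc=[]
#1 0x68→b6/s0 L1-HIT; vc=[]
#2 0xc8→b12/s0 MISS; vc=[6]
#3 0xce→b12/s0 L1-HIT; vc=[6]
#4 0xc1→b12/s0 L1-HIT; vc=[6]
#5 0x67→b6/s0 VC-HIT; vc=[12]
#6 0x6a→b6/s0 L1-HIT; vc=[12]
#7 0x63→b6/s0 L1-HIT; vc=[12]
#8 0xce→b12/s0 VC-HIT; vc=[6]
#9 0x63→b6/s0 VC-HIT; vc=[12]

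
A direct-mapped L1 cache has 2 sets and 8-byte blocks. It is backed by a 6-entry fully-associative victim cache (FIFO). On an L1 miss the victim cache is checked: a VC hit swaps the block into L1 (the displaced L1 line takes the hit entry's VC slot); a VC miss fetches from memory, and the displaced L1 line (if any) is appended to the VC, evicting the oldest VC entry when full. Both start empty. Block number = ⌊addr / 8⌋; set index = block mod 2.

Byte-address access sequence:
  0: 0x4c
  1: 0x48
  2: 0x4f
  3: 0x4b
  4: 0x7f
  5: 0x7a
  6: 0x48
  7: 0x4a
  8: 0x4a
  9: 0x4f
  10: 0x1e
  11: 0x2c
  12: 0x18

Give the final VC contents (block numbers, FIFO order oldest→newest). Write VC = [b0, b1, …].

#0 0x4c→b9/s1 MISS; vc=[]
#1 0x48→b9/s1 L1-HIT; vc=[]
#2 0x4f→b9/s1 L1-HIT; vc=[]
#3 0x4b→b9/s1 L1-HIT; vc=[]
#4 0x7f→b15/s1 MISS; vc=[9]
#5 0x7a→b15/s1 L1-HIT; vc=[9]
#6 0x48→b9/s1 VC-HIT; vc=[15]
#7 0x4a→b9/s1 L1-HIT; vc=[15]
#8 0x4a→b9/s1 L1-HIT; vc=[15]
#9 0x4f→b9/s1 L1-HIT; vc=[15]
#10 0x1e→b3/s1 MISS; vc=[15,9]
#11 0x2c→b5/s1 MISS; vc=[15,9,3]
#12 0x18→b3/s1 VC-HIT; vc=[15,9,5]

VC = [15, 9, 5]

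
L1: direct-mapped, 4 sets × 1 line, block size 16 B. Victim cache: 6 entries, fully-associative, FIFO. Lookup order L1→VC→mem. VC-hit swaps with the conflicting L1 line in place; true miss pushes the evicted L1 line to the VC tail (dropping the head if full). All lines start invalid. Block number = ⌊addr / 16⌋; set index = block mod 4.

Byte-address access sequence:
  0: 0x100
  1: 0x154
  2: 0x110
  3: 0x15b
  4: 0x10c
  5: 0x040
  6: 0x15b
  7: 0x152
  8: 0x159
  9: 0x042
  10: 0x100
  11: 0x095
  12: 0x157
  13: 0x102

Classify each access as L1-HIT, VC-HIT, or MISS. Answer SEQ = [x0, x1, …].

  [0] addr=0x100 blk=16 s=0: MISS | VC []
  [1] addr=0x154 blk=21 s=1: MISS | VC []
  [2] addr=0x110 blk=17 s=1: MISS | VC [21]
  [3] addr=0x15b blk=21 s=1: VC-HIT | VC [17]
  [4] addr=0x10c blk=16 s=0: L1-HIT | VC [17]
  [5] addr=0x40 blk=4 s=0: MISS | VC [17, 16]
  [6] addr=0x15b blk=21 s=1: L1-HIT | VC [17, 16]
  [7] addr=0x152 blk=21 s=1: L1-HIT | VC [17, 16]
  [8] addr=0x159 blk=21 s=1: L1-HIT | VC [17, 16]
  [9] addr=0x42 blk=4 s=0: L1-HIT | VC [17, 16]
  [10] addr=0x100 blk=16 s=0: VC-HIT | VC [17, 4]
  [11] addr=0x95 blk=9 s=1: MISS | VC [17, 4, 21]
  [12] addr=0x157 blk=21 s=1: VC-HIT | VC [17, 4, 9]
  [13] addr=0x102 blk=16 s=0: L1-HIT | VC [17, 4, 9]

SEQ = [MISS, MISS, MISS, VC-HIT, L1-HIT, MISS, L1-HIT, L1-HIT, L1-HIT, L1-HIT, VC-HIT, MISS, VC-HIT, L1-HIT]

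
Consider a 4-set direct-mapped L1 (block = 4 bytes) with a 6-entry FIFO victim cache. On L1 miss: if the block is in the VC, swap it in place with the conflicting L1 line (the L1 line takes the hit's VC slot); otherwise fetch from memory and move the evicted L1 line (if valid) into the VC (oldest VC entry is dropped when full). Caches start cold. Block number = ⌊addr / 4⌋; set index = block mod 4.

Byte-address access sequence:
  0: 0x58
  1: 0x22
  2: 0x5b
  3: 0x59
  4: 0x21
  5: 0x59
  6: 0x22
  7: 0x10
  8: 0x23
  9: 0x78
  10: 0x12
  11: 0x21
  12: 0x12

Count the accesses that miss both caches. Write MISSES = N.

  [0] addr=0x58 blk=22 s=2: MISS | VC []
  [1] addr=0x22 blk=8 s=0: MISS | VC []
  [2] addr=0x5b blk=22 s=2: L1-HIT | VC []
  [3] addr=0x59 blk=22 s=2: L1-HIT | VC []
  [4] addr=0x21 blk=8 s=0: L1-HIT | VC []
  [5] addr=0x59 blk=22 s=2: L1-HIT | VC []
  [6] addr=0x22 blk=8 s=0: L1-HIT | VC []
  [7] addr=0x10 blk=4 s=0: MISS | VC [8]
  [8] addr=0x23 blk=8 s=0: VC-HIT | VC [4]
  [9] addr=0x78 blk=30 s=2: MISS | VC [4, 22]
  [10] addr=0x12 blk=4 s=0: VC-HIT | VC [8, 22]
  [11] addr=0x21 blk=8 s=0: VC-HIT | VC [4, 22]
  [12] addr=0x12 blk=4 s=0: VC-HIT | VC [8, 22]

MISSES = 4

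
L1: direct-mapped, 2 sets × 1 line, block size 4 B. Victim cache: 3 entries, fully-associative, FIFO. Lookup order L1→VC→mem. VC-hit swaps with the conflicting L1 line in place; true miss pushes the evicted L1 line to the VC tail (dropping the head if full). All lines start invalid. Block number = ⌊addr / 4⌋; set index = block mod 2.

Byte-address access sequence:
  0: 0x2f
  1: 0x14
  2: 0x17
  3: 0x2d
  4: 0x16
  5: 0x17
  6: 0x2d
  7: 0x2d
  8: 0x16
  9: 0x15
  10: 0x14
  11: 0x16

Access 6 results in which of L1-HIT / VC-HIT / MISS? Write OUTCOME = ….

  [0] addr=0x2f blk=11 s=1: MISS | VC []
  [1] addr=0x14 blk=5 s=1: MISS | VC [11]
  [2] addr=0x17 blk=5 s=1: L1-HIT | VC [11]
  [3] addr=0x2d blk=11 s=1: VC-HIT | VC [5]
  [4] addr=0x16 blk=5 s=1: VC-HIT | VC [11]
  [5] addr=0x17 blk=5 s=1: L1-HIT | VC [11]
  [6] addr=0x2d blk=11 s=1: VC-HIT | VC [5]
  [7] addr=0x2d blk=11 s=1: L1-HIT | VC [5]
  [8] addr=0x16 blk=5 s=1: VC-HIT | VC [11]
  [9] addr=0x15 blk=5 s=1: L1-HIT | VC [11]
  [10] addr=0x14 blk=5 s=1: L1-HIT | VC [11]
  [11] addr=0x16 blk=5 s=1: L1-HIT | VC [11]

OUTCOME = VC-HIT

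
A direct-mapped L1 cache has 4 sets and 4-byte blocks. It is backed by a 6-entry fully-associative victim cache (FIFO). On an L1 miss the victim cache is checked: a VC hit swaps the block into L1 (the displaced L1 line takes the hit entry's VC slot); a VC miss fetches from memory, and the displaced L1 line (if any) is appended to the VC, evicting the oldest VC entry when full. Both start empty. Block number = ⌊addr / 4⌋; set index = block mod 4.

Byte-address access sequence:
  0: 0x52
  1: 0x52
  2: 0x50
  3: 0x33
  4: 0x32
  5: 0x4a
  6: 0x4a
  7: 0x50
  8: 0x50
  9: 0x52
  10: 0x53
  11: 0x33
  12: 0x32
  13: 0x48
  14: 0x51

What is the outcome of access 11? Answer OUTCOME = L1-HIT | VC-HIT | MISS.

OUTCOME = VC-HIT

#0 0x52→b20/s0 MISS; vc=[]
#1 0x52→b20/s0 L1-HIT; vc=[]
#2 0x50→b20/s0 L1-HIT; vc=[]
#3 0x33→b12/s0 MISS; vc=[20]
#4 0x32→b12/s0 L1-HIT; vc=[20]
#5 0x4a→b18/s2 MISS; vc=[20]
#6 0x4a→b18/s2 L1-HIT; vc=[20]
#7 0x50→b20/s0 VC-HIT; vc=[12]
#8 0x50→b20/s0 L1-HIT; vc=[12]
#9 0x52→b20/s0 L1-HIT; vc=[12]
#10 0x53→b20/s0 L1-HIT; vc=[12]
#11 0x33→b12/s0 VC-HIT; vc=[20]
#12 0x32→b12/s0 L1-HIT; vc=[20]
#13 0x48→b18/s2 L1-HIT; vc=[20]
#14 0x51→b20/s0 VC-HIT; vc=[12]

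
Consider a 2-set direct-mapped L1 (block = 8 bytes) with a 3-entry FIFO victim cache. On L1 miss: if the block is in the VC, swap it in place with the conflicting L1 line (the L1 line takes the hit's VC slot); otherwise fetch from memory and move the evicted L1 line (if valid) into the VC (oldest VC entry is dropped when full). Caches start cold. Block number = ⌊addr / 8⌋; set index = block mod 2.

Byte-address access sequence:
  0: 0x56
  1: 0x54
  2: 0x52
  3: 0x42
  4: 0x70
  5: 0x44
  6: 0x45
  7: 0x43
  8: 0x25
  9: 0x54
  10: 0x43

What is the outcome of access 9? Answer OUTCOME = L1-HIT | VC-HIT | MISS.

#0 0x56→b10/s0 MISS; vc=[]
#1 0x54→b10/s0 L1-HIT; vc=[]
#2 0x52→b10/s0 L1-HIT; vc=[]
#3 0x42→b8/s0 MISS; vc=[10]
#4 0x70→b14/s0 MISS; vc=[10,8]
#5 0x44→b8/s0 VC-HIT; vc=[10,14]
#6 0x45→b8/s0 L1-HIT; vc=[10,14]
#7 0x43→b8/s0 L1-HIT; vc=[10,14]
#8 0x25→b4/s0 MISS; vc=[10,14,8]
#9 0x54→b10/s0 VC-HIT; vc=[4,14,8]
#10 0x43→b8/s0 VC-HIT; vc=[4,14,10]

OUTCOME = VC-HIT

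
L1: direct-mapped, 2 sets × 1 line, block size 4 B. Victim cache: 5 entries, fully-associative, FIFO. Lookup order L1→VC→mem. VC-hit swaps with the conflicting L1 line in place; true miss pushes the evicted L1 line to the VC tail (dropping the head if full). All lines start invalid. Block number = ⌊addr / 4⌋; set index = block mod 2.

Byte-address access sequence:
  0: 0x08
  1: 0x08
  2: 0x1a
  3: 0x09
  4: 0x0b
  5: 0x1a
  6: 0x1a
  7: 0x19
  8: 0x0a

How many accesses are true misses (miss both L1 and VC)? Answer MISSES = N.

  [0] addr=0x8 blk=2 s=0: MISS | VC []
  [1] addr=0x8 blk=2 s=0: L1-HIT | VC []
  [2] addr=0x1a blk=6 s=0: MISS | VC [2]
  [3] addr=0x9 blk=2 s=0: VC-HIT | VC [6]
  [4] addr=0xb blk=2 s=0: L1-HIT | VC [6]
  [5] addr=0x1a blk=6 s=0: VC-HIT | VC [2]
  [6] addr=0x1a blk=6 s=0: L1-HIT | VC [2]
  [7] addr=0x19 blk=6 s=0: L1-HIT | VC [2]
  [8] addr=0xa blk=2 s=0: VC-HIT | VC [6]

MISSES = 2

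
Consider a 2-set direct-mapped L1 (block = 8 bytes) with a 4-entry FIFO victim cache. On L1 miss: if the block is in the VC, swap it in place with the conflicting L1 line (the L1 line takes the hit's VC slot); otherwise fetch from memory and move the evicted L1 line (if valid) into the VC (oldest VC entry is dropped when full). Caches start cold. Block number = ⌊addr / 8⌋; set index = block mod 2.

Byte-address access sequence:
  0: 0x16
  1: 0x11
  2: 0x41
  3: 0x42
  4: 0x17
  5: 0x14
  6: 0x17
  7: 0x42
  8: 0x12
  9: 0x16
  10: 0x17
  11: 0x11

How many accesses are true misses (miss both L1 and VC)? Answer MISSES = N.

  [0] addr=0x16 blk=2 s=0: MISS | VC []
  [1] addr=0x11 blk=2 s=0: L1-HIT | VC []
  [2] addr=0x41 blk=8 s=0: MISS | VC [2]
  [3] addr=0x42 blk=8 s=0: L1-HIT | VC [2]
  [4] addr=0x17 blk=2 s=0: VC-HIT | VC [8]
  [5] addr=0x14 blk=2 s=0: L1-HIT | VC [8]
  [6] addr=0x17 blk=2 s=0: L1-HIT | VC [8]
  [7] addr=0x42 blk=8 s=0: VC-HIT | VC [2]
  [8] addr=0x12 blk=2 s=0: VC-HIT | VC [8]
  [9] addr=0x16 blk=2 s=0: L1-HIT | VC [8]
  [10] addr=0x17 blk=2 s=0: L1-HIT | VC [8]
  [11] addr=0x11 blk=2 s=0: L1-HIT | VC [8]

MISSES = 2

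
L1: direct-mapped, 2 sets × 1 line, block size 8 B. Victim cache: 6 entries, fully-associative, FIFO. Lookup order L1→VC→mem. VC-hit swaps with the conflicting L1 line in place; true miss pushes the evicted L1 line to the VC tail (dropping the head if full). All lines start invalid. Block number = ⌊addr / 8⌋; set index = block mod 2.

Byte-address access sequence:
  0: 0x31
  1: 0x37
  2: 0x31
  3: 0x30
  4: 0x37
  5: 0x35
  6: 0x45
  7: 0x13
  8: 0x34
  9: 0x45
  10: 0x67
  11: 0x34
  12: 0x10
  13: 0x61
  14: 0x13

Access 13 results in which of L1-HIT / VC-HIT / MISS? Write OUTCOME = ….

#0 0x31→b6/s0 MISS; vc=[]
#1 0x37→b6/s0 L1-HIT; vc=[]
#2 0x31→b6/s0 L1-HIT; vc=[]
#3 0x30→b6/s0 L1-HIT; vc=[]
#4 0x37→b6/s0 L1-HIT; vc=[]
#5 0x35→b6/s0 L1-HIT; vc=[]
#6 0x45→b8/s0 MISS; vc=[6]
#7 0x13→b2/s0 MISS; vc=[6,8]
#8 0x34→b6/s0 VC-HIT; vc=[2,8]
#9 0x45→b8/s0 VC-HIT; vc=[2,6]
#10 0x67→b12/s0 MISS; vc=[2,6,8]
#11 0x34→b6/s0 VC-HIT; vc=[2,12,8]
#12 0x10→b2/s0 VC-HIT; vc=[6,12,8]
#13 0x61→b12/s0 VC-HIT; vc=[6,2,8]
#14 0x13→b2/s0 VC-HIT; vc=[6,12,8]

OUTCOME = VC-HIT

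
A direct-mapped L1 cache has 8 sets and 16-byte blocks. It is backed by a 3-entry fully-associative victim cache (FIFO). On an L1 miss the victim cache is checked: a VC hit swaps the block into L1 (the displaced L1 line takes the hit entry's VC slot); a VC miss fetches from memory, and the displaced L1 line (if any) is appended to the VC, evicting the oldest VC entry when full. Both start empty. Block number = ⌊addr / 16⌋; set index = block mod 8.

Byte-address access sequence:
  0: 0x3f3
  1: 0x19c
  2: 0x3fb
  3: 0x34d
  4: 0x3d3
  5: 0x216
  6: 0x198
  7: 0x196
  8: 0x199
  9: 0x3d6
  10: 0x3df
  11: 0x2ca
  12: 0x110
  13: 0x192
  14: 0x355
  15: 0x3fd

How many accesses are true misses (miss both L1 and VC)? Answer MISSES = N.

#0 0x3f3→b63/s7 MISS; vc=[]
#1 0x19c→b25/s1 MISS; vc=[]
#2 0x3fb→b63/s7 L1-HIT; vc=[]
#3 0x34d→b52/s4 MISS; vc=[]
#4 0x3d3→b61/s5 MISS; vc=[]
#5 0x216→b33/s1 MISS; vc=[25]
#6 0x198→b25/s1 VC-HIT; vc=[33]
#7 0x196→b25/s1 L1-HIT; vc=[33]
#8 0x199→b25/s1 L1-HIT; vc=[33]
#9 0x3d6→b61/s5 L1-HIT; vc=[33]
#10 0x3df→b61/s5 L1-HIT; vc=[33]
#11 0x2ca→b44/s4 MISS; vc=[33,52]
#12 0x110→b17/s1 MISS; vc=[33,52,25]
#13 0x192→b25/s1 VC-HIT; vc=[33,52,17]
#14 0x355→b53/s5 MISS; vc=[52,17,61]
#15 0x3fd→b63/s7 L1-HIT; vc=[52,17,61]

MISSES = 8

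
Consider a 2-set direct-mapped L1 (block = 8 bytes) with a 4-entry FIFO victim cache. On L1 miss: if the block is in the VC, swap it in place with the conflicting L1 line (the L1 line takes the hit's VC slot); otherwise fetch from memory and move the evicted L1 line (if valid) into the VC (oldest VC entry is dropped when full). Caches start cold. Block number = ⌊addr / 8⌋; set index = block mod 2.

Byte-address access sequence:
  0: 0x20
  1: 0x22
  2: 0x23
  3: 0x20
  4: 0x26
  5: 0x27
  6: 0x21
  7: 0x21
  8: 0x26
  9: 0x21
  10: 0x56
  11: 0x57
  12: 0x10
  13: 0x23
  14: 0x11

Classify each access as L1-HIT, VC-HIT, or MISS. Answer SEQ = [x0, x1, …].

#0 0x20→b4/s0 MISS; vc=[]
#1 0x22→b4/s0 L1-HIT; vc=[]
#2 0x23→b4/s0 L1-HIT; vc=[]
#3 0x20→b4/s0 L1-HIT; vc=[]
#4 0x26→b4/s0 L1-HIT; vc=[]
#5 0x27→b4/s0 L1-HIT; vc=[]
#6 0x21→b4/s0 L1-HIT; vc=[]
#7 0x21→b4/s0 L1-HIT; vc=[]
#8 0x26→b4/s0 L1-HIT; vc=[]
#9 0x21→b4/s0 L1-HIT; vc=[]
#10 0x56→b10/s0 MISS; vc=[4]
#11 0x57→b10/s0 L1-HIT; vc=[4]
#12 0x10→b2/s0 MISS; vc=[4,10]
#13 0x23→b4/s0 VC-HIT; vc=[2,10]
#14 0x11→b2/s0 VC-HIT; vc=[4,10]

SEQ = [MISS, L1-HIT, L1-HIT, L1-HIT, L1-HIT, L1-HIT, L1-HIT, L1-HIT, L1-HIT, L1-HIT, MISS, L1-HIT, MISS, VC-HIT, VC-HIT]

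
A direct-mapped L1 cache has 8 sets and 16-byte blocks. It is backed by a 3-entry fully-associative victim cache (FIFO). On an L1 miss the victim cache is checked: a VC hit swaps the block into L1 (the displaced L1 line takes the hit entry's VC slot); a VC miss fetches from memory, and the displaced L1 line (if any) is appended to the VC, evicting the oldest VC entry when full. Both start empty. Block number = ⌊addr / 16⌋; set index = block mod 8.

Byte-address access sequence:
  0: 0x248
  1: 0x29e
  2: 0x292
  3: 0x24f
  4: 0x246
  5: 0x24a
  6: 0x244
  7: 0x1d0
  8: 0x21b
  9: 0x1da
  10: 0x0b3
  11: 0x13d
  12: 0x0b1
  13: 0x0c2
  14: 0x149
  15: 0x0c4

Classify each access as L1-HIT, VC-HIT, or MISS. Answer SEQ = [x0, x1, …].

#0 0x248→b36/s4 MISS; vc=[]
#1 0x29e→b41/s1 MISS; vc=[]
#2 0x292→b41/s1 L1-HIT; vc=[]
#3 0x24f→b36/s4 L1-HIT; vc=[]
#4 0x246→b36/s4 L1-HIT; vc=[]
#5 0x24a→b36/s4 L1-HIT; vc=[]
#6 0x244→b36/s4 L1-HIT; vc=[]
#7 0x1d0→b29/s5 MISS; vc=[]
#8 0x21b→b33/s1 MISS; vc=[41]
#9 0x1da→b29/s5 L1-HIT; vc=[41]
#10 0xb3→b11/s3 MISS; vc=[41]
#11 0x13d→b19/s3 MISS; vc=[41,11]
#12 0xb1→b11/s3 VC-HIT; vc=[41,19]
#13 0xc2→b12/s4 MISS; vc=[41,19,36]
#14 0x149→b20/s4 MISS; vc=[19,36,12]
#15 0xc4→b12/s4 VC-HIT; vc=[19,36,20]

SEQ = [MISS, MISS, L1-HIT, L1-HIT, L1-HIT, L1-HIT, L1-HIT, MISS, MISS, L1-HIT, MISS, MISS, VC-HIT, MISS, MISS, VC-HIT]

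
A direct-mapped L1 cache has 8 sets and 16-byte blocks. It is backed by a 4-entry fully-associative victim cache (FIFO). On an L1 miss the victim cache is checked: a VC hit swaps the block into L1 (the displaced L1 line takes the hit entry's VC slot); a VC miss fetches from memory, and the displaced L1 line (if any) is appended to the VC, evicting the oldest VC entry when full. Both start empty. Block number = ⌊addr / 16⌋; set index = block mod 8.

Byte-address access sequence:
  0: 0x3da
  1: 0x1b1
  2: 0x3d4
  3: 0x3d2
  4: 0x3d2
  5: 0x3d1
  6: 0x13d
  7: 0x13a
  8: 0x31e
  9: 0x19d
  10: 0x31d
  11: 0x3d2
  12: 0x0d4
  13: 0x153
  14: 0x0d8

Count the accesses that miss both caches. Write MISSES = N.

0: 0x3da (blk 61, set 5) → MISS  vc=[]
1: 0x1b1 (blk 27, set 3) → MISS  vc=[]
2: 0x3d4 (blk 61, set 5) → L1-HIT  vc=[]
3: 0x3d2 (blk 61, set 5) → L1-HIT  vc=[]
4: 0x3d2 (blk 61, set 5) → L1-HIT  vc=[]
5: 0x3d1 (blk 61, set 5) → L1-HIT  vc=[]
6: 0x13d (blk 19, set 3) → MISS  vc=[27]
7: 0x13a (blk 19, set 3) → L1-HIT  vc=[27]
8: 0x31e (blk 49, set 1) → MISS  vc=[27]
9: 0x19d (blk 25, set 1) → MISS  vc=[27, 49]
10: 0x31d (blk 49, set 1) → VC-HIT  vc=[27, 25]
11: 0x3d2 (blk 61, set 5) → L1-HIT  vc=[27, 25]
12: 0xd4 (blk 13, set 5) → MISS  vc=[27, 25, 61]
13: 0x153 (blk 21, set 5) → MISS  vc=[27, 25, 61, 13]
14: 0xd8 (blk 13, set 5) → VC-HIT  vc=[27, 25, 61, 21]

MISSES = 7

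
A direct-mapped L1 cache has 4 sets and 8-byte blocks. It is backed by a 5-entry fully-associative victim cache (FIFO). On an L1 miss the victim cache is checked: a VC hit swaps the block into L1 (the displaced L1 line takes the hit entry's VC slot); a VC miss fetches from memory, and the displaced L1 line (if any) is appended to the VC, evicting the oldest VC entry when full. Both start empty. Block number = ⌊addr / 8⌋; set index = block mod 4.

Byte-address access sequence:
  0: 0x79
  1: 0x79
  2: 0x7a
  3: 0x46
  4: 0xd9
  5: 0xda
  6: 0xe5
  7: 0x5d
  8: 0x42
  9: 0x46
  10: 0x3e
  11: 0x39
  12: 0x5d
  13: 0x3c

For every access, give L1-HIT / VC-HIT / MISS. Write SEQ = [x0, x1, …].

SEQ = [MISS, L1-HIT, L1-HIT, MISS, MISS, L1-HIT, MISS, MISS, VC-HIT, L1-HIT, MISS, L1-HIT, VC-HIT, VC-HIT]

#0 0x79→b15/s3 MISS; vc=[]
#1 0x79→b15/s3 L1-HIT; vc=[]
#2 0x7a→b15/s3 L1-HIT; vc=[]
#3 0x46→b8/s0 MISS; vc=[]
#4 0xd9→b27/s3 MISS; vc=[15]
#5 0xda→b27/s3 L1-HIT; vc=[15]
#6 0xe5→b28/s0 MISS; vc=[15,8]
#7 0x5d→b11/s3 MISS; vc=[15,8,27]
#8 0x42→b8/s0 VC-HIT; vc=[15,28,27]
#9 0x46→b8/s0 L1-HIT; vc=[15,28,27]
#10 0x3e→b7/s3 MISS; vc=[15,28,27,11]
#11 0x39→b7/s3 L1-HIT; vc=[15,28,27,11]
#12 0x5d→b11/s3 VC-HIT; vc=[15,28,27,7]
#13 0x3c→b7/s3 VC-HIT; vc=[15,28,27,11]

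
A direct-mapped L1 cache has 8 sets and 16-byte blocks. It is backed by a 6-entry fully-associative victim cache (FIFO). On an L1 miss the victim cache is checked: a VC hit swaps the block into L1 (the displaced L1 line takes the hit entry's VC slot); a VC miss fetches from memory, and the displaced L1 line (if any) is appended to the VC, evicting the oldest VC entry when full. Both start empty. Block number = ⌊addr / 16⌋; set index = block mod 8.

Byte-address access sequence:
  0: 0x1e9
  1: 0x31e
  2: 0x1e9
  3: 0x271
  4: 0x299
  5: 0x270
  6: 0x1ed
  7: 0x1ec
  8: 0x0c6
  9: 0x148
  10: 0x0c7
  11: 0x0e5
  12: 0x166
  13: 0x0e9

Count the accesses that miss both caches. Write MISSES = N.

0: 0x1e9 (blk 30, set 6) → MISS  vc=[]
1: 0x31e (blk 49, set 1) → MISS  vc=[]
2: 0x1e9 (blk 30, set 6) → L1-HIT  vc=[]
3: 0x271 (blk 39, set 7) → MISS  vc=[]
4: 0x299 (blk 41, set 1) → MISS  vc=[49]
5: 0x270 (blk 39, set 7) → L1-HIT  vc=[49]
6: 0x1ed (blk 30, set 6) → L1-HIT  vc=[49]
7: 0x1ec (blk 30, set 6) → L1-HIT  vc=[49]
8: 0xc6 (blk 12, set 4) → MISS  vc=[49]
9: 0x148 (blk 20, set 4) → MISS  vc=[49, 12]
10: 0xc7 (blk 12, set 4) → VC-HIT  vc=[49, 20]
11: 0xe5 (blk 14, set 6) → MISS  vc=[49, 20, 30]
12: 0x166 (blk 22, set 6) → MISS  vc=[49, 20, 30, 14]
13: 0xe9 (blk 14, set 6) → VC-HIT  vc=[49, 20, 30, 22]

MISSES = 8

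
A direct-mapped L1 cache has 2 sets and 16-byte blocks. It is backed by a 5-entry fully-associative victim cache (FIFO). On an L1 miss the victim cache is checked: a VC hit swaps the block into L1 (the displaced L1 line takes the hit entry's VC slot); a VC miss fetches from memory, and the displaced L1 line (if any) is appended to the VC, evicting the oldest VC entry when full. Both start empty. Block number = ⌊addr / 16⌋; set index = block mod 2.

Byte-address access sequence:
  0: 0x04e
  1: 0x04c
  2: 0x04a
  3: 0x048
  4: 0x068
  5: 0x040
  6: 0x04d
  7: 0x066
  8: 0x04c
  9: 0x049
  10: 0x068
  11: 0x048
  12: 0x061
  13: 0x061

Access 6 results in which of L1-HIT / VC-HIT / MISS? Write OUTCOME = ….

OUTCOME = L1-HIT

#0 0x4e→b4/s0 MISS; vc=[]
#1 0x4c→b4/s0 L1-HIT; vc=[]
#2 0x4a→b4/s0 L1-HIT; vc=[]
#3 0x48→b4/s0 L1-HIT; vc=[]
#4 0x68→b6/s0 MISS; vc=[4]
#5 0x40→b4/s0 VC-HIT; vc=[6]
#6 0x4d→b4/s0 L1-HIT; vc=[6]
#7 0x66→b6/s0 VC-HIT; vc=[4]
#8 0x4c→b4/s0 VC-HIT; vc=[6]
#9 0x49→b4/s0 L1-HIT; vc=[6]
#10 0x68→b6/s0 VC-HIT; vc=[4]
#11 0x48→b4/s0 VC-HIT; vc=[6]
#12 0x61→b6/s0 VC-HIT; vc=[4]
#13 0x61→b6/s0 L1-HIT; vc=[4]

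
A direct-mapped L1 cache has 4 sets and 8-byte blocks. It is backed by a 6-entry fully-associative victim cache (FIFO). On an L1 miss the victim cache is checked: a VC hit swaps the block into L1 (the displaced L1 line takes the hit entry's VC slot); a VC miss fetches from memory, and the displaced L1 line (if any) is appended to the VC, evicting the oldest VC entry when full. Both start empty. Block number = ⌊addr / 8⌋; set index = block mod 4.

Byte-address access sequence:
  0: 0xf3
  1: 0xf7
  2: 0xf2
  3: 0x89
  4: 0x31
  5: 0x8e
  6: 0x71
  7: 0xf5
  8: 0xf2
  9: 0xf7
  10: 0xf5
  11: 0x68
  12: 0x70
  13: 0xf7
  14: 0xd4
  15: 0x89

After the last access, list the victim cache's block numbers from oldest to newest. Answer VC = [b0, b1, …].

0: 0xf3 (blk 30, set 2) → MISS  vc=[]
1: 0xf7 (blk 30, set 2) → L1-HIT  vc=[]
2: 0xf2 (blk 30, set 2) → L1-HIT  vc=[]
3: 0x89 (blk 17, set 1) → MISS  vc=[]
4: 0x31 (blk 6, set 2) → MISS  vc=[30]
5: 0x8e (blk 17, set 1) → L1-HIT  vc=[30]
6: 0x71 (blk 14, set 2) → MISS  vc=[30, 6]
7: 0xf5 (blk 30, set 2) → VC-HIT  vc=[14, 6]
8: 0xf2 (blk 30, set 2) → L1-HIT  vc=[14, 6]
9: 0xf7 (blk 30, set 2) → L1-HIT  vc=[14, 6]
10: 0xf5 (blk 30, set 2) → L1-HIT  vc=[14, 6]
11: 0x68 (blk 13, set 1) → MISS  vc=[14, 6, 17]
12: 0x70 (blk 14, set 2) → VC-HIT  vc=[30, 6, 17]
13: 0xf7 (blk 30, set 2) → VC-HIT  vc=[14, 6, 17]
14: 0xd4 (blk 26, set 2) → MISS  vc=[14, 6, 17, 30]
15: 0x89 (blk 17, set 1) → VC-HIT  vc=[14, 6, 13, 30]

VC = [14, 6, 13, 30]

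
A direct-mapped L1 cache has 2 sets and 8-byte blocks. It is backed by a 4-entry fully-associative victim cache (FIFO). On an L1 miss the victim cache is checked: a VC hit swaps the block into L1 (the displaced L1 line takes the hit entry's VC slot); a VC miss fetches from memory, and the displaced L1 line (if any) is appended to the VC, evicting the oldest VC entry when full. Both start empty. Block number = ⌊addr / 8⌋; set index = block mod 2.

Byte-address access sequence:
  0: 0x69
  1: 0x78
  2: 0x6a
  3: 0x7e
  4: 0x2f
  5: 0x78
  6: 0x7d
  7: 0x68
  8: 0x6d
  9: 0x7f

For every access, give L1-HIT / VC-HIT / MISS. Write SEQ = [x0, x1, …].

SEQ = [MISS, MISS, VC-HIT, VC-HIT, MISS, VC-HIT, L1-HIT, VC-HIT, L1-HIT, VC-HIT]

  [0] addr=0x69 blk=13 s=1: MISS | VC []
  [1] addr=0x78 blk=15 s=1: MISS | VC [13]
  [2] addr=0x6a blk=13 s=1: VC-HIT | VC [15]
  [3] addr=0x7e blk=15 s=1: VC-HIT | VC [13]
  [4] addr=0x2f blk=5 s=1: MISS | VC [13, 15]
  [5] addr=0x78 blk=15 s=1: VC-HIT | VC [13, 5]
  [6] addr=0x7d blk=15 s=1: L1-HIT | VC [13, 5]
  [7] addr=0x68 blk=13 s=1: VC-HIT | VC [15, 5]
  [8] addr=0x6d blk=13 s=1: L1-HIT | VC [15, 5]
  [9] addr=0x7f blk=15 s=1: VC-HIT | VC [13, 5]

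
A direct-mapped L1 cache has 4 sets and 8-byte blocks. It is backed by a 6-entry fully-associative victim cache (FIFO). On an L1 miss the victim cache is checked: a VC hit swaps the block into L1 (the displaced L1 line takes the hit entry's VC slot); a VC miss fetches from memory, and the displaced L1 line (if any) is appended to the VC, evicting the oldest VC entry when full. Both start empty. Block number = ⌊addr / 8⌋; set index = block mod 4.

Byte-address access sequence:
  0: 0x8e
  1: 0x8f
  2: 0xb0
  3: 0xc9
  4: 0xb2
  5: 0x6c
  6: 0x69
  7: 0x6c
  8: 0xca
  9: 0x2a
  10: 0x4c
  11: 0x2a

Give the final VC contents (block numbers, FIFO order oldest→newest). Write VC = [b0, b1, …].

0: 0x8e (blk 17, set 1) → MISS  vc=[]
1: 0x8f (blk 17, set 1) → L1-HIT  vc=[]
2: 0xb0 (blk 22, set 2) → MISS  vc=[]
3: 0xc9 (blk 25, set 1) → MISS  vc=[17]
4: 0xb2 (blk 22, set 2) → L1-HIT  vc=[17]
5: 0x6c (blk 13, set 1) → MISS  vc=[17, 25]
6: 0x69 (blk 13, set 1) → L1-HIT  vc=[17, 25]
7: 0x6c (blk 13, set 1) → L1-HIT  vc=[17, 25]
8: 0xca (blk 25, set 1) → VC-HIT  vc=[17, 13]
9: 0x2a (blk 5, set 1) → MISS  vc=[17, 13, 25]
10: 0x4c (blk 9, set 1) → MISS  vc=[17, 13, 25, 5]
11: 0x2a (blk 5, set 1) → VC-HIT  vc=[17, 13, 25, 9]

VC = [17, 13, 25, 9]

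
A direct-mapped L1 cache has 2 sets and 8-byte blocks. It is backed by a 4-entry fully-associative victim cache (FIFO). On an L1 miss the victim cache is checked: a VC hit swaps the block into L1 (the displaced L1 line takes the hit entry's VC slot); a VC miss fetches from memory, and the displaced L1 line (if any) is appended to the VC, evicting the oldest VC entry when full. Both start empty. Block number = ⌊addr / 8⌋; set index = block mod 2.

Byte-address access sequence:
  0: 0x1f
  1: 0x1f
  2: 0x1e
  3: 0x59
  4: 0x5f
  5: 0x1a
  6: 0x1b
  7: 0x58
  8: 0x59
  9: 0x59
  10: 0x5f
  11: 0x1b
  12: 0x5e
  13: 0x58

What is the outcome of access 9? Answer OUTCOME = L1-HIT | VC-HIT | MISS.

OUTCOME = L1-HIT

0: 0x1f (blk 3, set 1) → MISS  vc=[]
1: 0x1f (blk 3, set 1) → L1-HIT  vc=[]
2: 0x1e (blk 3, set 1) → L1-HIT  vc=[]
3: 0x59 (blk 11, set 1) → MISS  vc=[3]
4: 0x5f (blk 11, set 1) → L1-HIT  vc=[3]
5: 0x1a (blk 3, set 1) → VC-HIT  vc=[11]
6: 0x1b (blk 3, set 1) → L1-HIT  vc=[11]
7: 0x58 (blk 11, set 1) → VC-HIT  vc=[3]
8: 0x59 (blk 11, set 1) → L1-HIT  vc=[3]
9: 0x59 (blk 11, set 1) → L1-HIT  vc=[3]
10: 0x5f (blk 11, set 1) → L1-HIT  vc=[3]
11: 0x1b (blk 3, set 1) → VC-HIT  vc=[11]
12: 0x5e (blk 11, set 1) → VC-HIT  vc=[3]
13: 0x58 (blk 11, set 1) → L1-HIT  vc=[3]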